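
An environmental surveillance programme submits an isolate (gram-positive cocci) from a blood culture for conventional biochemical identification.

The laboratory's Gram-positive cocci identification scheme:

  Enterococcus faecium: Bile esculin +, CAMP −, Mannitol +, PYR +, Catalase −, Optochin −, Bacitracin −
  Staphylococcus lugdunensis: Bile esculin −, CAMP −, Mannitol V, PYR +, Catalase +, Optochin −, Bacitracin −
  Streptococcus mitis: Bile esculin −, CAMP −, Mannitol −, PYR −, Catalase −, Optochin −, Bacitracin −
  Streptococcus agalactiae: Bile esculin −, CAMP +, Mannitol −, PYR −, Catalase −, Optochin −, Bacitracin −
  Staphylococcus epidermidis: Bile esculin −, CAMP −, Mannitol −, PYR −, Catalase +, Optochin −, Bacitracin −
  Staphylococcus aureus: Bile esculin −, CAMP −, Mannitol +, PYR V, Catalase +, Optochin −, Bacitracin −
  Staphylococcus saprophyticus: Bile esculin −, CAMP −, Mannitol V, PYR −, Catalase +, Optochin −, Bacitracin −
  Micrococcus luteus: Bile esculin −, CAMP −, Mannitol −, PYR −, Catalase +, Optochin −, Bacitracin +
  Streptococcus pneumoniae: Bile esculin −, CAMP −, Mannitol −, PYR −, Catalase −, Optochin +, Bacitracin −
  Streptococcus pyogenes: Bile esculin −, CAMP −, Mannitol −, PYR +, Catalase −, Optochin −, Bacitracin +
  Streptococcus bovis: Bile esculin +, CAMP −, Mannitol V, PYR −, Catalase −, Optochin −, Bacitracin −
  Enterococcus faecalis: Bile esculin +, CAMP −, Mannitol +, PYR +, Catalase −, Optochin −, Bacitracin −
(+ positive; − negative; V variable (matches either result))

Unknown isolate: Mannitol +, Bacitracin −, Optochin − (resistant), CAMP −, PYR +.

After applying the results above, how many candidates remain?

4

Optochin −: excludes Streptococcus pneumoniae — 11 left.
PYR +: excludes 6 organisms — 5 left.
Mannitol +: excludes Streptococcus pyogenes — 4 left.
CAMP −: all 4 remaining candidates are consistent.
Bacitracin −: all 4 remaining candidates are consistent.
Still consistent: Enterococcus faecalis, Enterococcus faecium, Staphylococcus aureus, Staphylococcus lugdunensis.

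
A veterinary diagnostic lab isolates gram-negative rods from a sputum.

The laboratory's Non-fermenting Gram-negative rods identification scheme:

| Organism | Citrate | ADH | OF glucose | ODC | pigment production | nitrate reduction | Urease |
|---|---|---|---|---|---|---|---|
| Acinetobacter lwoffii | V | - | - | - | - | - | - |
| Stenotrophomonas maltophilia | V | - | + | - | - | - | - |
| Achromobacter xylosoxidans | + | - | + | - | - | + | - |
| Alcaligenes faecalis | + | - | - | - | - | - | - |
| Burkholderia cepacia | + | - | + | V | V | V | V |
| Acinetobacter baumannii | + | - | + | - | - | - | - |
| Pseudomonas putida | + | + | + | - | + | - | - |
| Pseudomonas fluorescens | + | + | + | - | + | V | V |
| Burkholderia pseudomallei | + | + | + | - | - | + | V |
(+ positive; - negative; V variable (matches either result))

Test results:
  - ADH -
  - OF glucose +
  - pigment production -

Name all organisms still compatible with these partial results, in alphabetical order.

pigment production -: excludes Pseudomonas putida, Pseudomonas fluorescens — 7 left.
ADH -: excludes Burkholderia pseudomallei — 6 left.
OF glucose +: excludes Acinetobacter lwoffii, Alcaligenes faecalis — 4 left.

Achromobacter xylosoxidans, Acinetobacter baumannii, Burkholderia cepacia, Stenotrophomonas maltophilia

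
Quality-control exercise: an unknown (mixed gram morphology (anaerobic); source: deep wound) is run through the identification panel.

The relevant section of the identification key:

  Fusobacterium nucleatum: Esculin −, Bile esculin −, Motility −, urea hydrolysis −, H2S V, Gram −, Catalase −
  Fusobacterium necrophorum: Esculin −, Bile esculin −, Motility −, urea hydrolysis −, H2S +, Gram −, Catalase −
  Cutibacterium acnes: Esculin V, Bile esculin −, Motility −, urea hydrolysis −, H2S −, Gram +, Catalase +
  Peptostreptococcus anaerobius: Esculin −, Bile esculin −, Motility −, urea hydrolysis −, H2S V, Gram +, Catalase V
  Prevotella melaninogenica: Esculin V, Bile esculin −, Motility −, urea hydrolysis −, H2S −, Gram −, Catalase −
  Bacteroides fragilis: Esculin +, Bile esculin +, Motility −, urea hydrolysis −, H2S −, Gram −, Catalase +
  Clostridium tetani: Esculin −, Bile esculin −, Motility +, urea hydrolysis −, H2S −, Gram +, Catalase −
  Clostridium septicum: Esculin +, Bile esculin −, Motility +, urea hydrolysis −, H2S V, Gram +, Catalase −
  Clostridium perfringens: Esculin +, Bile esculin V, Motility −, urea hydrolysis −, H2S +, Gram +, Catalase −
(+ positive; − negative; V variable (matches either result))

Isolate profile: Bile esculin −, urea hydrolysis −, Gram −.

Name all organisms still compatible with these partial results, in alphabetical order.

Fusobacterium necrophorum, Fusobacterium nucleatum, Prevotella melaninogenica

Gram −: excludes 5 organisms — 4 left.
urea hydrolysis −: all 4 remaining candidates are consistent.
Bile esculin −: excludes Bacteroides fragilis — 3 left.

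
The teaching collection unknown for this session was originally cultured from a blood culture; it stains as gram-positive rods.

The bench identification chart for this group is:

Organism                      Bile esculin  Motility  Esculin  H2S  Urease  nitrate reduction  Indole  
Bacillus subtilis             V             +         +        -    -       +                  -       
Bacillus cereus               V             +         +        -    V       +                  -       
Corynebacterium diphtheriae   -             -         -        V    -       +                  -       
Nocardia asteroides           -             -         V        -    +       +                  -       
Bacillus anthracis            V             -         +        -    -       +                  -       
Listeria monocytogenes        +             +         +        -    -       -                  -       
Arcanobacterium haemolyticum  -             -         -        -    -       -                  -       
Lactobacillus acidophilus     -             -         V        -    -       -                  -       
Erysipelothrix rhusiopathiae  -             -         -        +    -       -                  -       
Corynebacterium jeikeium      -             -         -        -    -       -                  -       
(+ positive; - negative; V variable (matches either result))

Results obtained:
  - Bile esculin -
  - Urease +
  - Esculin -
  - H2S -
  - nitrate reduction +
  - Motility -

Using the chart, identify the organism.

Nocardia asteroides

nitrate reduction +: excludes 5 organisms — 5 left.
H2S -: all 5 remaining candidates are consistent.
Bile esculin -: all 5 remaining candidates are consistent.
Motility -: excludes Bacillus subtilis, Bacillus cereus — 3 left.
Esculin -: excludes Bacillus anthracis — 2 left.
Urease +: excludes Corynebacterium diphtheriae — 1 left.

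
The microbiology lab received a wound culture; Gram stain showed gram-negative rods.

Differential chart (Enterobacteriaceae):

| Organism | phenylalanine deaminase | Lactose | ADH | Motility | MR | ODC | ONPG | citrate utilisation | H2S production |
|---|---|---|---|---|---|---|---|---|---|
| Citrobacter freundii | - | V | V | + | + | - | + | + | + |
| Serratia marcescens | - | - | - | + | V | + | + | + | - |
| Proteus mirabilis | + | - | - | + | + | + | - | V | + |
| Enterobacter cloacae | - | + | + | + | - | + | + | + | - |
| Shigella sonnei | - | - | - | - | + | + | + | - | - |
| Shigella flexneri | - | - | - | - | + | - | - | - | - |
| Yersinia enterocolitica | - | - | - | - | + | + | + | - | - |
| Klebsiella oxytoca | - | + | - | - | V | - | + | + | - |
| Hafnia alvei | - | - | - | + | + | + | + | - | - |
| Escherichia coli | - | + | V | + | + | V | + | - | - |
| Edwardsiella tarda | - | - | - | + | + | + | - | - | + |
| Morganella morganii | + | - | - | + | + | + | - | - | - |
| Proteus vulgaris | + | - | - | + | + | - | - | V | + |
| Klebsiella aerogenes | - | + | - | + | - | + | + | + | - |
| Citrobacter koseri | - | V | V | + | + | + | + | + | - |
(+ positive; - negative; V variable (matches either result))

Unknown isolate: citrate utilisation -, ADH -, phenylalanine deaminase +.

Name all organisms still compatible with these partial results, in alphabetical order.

phenylalanine deaminase +: excludes 12 organisms — 3 left.
citrate utilisation -: all 3 remaining candidates are consistent.
ADH -: all 3 remaining candidates are consistent.

Morganella morganii, Proteus mirabilis, Proteus vulgaris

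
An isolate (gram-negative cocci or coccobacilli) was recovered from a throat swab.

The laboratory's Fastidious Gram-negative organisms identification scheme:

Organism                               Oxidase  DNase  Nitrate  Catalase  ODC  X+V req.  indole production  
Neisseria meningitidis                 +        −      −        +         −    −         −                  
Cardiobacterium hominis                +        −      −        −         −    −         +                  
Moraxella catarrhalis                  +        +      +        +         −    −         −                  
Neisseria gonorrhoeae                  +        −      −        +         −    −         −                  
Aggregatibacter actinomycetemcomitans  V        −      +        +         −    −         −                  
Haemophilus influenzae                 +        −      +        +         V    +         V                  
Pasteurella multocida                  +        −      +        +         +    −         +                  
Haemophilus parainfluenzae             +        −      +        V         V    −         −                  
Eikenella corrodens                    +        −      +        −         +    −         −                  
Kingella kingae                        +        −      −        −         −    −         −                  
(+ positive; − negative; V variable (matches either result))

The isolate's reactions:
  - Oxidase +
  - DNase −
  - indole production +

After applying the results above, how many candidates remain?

Oxidase +: all 10 remaining candidates are consistent.
DNase −: excludes Moraxella catarrhalis — 9 left.
indole production +: excludes 6 organisms — 3 left.
Still consistent: Cardiobacterium hominis, Haemophilus influenzae, Pasteurella multocida.

3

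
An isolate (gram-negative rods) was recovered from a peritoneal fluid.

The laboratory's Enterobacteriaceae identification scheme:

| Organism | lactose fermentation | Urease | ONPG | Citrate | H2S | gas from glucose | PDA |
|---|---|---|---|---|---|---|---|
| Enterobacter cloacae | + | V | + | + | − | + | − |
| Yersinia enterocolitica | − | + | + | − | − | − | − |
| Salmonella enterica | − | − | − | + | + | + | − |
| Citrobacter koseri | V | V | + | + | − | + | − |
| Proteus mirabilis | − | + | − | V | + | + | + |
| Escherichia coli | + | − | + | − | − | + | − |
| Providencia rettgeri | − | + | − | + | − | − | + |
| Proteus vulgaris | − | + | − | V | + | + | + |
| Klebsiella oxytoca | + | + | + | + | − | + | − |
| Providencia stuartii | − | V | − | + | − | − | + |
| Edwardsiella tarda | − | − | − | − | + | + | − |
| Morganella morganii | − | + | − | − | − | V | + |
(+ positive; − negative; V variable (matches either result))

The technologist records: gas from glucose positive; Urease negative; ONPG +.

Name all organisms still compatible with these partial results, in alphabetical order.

Citrobacter koseri, Enterobacter cloacae, Escherichia coli

gas from glucose +: excludes Yersinia enterocolitica, Providencia rettgeri, Providencia stuartii — 9 left.
ONPG +: excludes 5 organisms — 4 left.
Urease −: excludes Klebsiella oxytoca — 3 left.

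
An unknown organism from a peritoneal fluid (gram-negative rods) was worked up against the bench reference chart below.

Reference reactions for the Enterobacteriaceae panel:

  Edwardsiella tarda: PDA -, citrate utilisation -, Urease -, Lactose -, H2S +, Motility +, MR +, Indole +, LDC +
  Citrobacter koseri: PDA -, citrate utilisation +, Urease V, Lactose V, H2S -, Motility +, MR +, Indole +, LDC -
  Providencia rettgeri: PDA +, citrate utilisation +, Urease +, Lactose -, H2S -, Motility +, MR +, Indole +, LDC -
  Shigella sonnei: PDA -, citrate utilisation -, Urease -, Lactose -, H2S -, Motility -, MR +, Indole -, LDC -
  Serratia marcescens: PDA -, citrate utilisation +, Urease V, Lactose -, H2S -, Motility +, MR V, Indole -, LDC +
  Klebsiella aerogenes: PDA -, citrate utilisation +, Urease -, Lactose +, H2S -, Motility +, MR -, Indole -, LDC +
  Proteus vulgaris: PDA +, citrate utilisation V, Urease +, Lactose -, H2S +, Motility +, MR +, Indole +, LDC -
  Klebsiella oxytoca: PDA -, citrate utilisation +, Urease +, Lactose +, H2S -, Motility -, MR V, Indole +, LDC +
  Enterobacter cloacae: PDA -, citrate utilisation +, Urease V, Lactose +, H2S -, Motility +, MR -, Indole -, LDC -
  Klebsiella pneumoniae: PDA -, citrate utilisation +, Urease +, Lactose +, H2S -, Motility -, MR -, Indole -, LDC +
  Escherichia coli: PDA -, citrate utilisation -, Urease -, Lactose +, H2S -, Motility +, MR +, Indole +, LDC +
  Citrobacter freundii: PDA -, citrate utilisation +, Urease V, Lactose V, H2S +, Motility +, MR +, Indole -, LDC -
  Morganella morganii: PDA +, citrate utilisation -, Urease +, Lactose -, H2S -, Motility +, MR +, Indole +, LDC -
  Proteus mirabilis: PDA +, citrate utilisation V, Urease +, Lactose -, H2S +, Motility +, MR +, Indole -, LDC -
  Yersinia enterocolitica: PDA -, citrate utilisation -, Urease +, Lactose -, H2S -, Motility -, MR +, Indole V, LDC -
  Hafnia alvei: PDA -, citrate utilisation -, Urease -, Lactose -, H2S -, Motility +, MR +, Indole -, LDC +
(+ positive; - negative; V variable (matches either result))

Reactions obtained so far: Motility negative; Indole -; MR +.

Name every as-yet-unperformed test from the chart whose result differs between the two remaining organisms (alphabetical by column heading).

Motility -: excludes 12 organisms — 4 left.
Indole -: excludes Klebsiella oxytoca — 3 left.
MR +: excludes Klebsiella pneumoniae — 2 left.
Two candidates remain: Shigella sonnei and Yersinia enterocolitica.
  PDA: - vs - — same for both, does not separate.
  citrate utilisation: - vs - — same for both, does not separate.
  Urease: Shigella sonnei -, Yersinia enterocolitica + — discriminates.
  Lactose: - vs - — same for both, does not separate.
  H2S: - vs - — same for both, does not separate.
  LDC: - vs - — same for both, does not separate.

Urease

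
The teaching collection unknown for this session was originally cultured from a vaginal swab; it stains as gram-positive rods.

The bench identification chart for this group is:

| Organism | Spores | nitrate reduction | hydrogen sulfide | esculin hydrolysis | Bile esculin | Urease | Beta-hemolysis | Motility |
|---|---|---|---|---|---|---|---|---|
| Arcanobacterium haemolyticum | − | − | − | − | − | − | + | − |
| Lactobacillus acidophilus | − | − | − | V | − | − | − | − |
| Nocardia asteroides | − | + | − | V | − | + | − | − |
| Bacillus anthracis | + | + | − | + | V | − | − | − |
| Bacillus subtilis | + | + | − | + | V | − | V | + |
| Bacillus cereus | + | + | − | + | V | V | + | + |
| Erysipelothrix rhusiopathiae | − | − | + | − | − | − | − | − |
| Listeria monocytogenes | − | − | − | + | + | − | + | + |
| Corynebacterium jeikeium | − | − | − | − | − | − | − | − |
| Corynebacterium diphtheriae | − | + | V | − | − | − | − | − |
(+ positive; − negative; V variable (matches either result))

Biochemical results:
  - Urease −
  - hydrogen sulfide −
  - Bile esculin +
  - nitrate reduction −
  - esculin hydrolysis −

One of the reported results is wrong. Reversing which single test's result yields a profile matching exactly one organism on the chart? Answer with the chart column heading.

esculin hydrolysis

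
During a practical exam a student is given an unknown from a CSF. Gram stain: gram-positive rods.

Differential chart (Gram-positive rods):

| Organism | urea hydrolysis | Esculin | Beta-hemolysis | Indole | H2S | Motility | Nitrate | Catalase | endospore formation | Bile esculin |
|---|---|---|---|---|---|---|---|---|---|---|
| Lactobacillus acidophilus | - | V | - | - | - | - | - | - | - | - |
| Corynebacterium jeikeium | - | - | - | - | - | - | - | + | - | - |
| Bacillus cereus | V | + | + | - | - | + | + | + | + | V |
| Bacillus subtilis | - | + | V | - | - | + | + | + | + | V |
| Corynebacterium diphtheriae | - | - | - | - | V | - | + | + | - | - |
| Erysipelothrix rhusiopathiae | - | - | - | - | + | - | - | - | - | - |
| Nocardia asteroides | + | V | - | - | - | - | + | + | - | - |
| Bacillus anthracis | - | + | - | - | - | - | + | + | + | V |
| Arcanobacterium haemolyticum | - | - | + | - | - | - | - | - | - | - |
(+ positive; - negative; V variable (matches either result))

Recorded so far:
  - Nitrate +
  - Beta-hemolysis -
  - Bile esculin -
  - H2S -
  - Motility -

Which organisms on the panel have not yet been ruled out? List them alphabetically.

Bacillus anthracis, Corynebacterium diphtheriae, Nocardia asteroides

Bile esculin -: all 9 remaining candidates are consistent.
Motility -: excludes Bacillus cereus, Bacillus subtilis — 7 left.
Beta-hemolysis -: excludes Arcanobacterium haemolyticum — 6 left.
H2S -: excludes Erysipelothrix rhusiopathiae — 5 left.
Nitrate +: excludes Lactobacillus acidophilus, Corynebacterium jeikeium — 3 left.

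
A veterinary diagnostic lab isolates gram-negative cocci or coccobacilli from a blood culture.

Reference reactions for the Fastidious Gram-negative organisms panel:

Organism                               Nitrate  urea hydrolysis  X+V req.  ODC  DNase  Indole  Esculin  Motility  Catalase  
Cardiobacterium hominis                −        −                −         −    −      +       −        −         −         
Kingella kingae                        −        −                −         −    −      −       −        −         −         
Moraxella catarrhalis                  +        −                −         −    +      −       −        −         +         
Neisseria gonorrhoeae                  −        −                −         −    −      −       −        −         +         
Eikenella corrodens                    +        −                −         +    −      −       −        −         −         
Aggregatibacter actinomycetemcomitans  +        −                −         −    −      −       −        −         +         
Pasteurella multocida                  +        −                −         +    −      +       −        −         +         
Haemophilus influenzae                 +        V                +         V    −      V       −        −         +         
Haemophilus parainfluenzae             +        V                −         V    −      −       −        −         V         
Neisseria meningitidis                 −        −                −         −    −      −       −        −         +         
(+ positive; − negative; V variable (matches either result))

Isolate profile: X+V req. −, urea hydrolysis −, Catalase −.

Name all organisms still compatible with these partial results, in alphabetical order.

Cardiobacterium hominis, Eikenella corrodens, Haemophilus parainfluenzae, Kingella kingae

X+V req. −: excludes Haemophilus influenzae — 9 left.
urea hydrolysis −: all 9 remaining candidates are consistent.
Catalase −: excludes 5 organisms — 4 left.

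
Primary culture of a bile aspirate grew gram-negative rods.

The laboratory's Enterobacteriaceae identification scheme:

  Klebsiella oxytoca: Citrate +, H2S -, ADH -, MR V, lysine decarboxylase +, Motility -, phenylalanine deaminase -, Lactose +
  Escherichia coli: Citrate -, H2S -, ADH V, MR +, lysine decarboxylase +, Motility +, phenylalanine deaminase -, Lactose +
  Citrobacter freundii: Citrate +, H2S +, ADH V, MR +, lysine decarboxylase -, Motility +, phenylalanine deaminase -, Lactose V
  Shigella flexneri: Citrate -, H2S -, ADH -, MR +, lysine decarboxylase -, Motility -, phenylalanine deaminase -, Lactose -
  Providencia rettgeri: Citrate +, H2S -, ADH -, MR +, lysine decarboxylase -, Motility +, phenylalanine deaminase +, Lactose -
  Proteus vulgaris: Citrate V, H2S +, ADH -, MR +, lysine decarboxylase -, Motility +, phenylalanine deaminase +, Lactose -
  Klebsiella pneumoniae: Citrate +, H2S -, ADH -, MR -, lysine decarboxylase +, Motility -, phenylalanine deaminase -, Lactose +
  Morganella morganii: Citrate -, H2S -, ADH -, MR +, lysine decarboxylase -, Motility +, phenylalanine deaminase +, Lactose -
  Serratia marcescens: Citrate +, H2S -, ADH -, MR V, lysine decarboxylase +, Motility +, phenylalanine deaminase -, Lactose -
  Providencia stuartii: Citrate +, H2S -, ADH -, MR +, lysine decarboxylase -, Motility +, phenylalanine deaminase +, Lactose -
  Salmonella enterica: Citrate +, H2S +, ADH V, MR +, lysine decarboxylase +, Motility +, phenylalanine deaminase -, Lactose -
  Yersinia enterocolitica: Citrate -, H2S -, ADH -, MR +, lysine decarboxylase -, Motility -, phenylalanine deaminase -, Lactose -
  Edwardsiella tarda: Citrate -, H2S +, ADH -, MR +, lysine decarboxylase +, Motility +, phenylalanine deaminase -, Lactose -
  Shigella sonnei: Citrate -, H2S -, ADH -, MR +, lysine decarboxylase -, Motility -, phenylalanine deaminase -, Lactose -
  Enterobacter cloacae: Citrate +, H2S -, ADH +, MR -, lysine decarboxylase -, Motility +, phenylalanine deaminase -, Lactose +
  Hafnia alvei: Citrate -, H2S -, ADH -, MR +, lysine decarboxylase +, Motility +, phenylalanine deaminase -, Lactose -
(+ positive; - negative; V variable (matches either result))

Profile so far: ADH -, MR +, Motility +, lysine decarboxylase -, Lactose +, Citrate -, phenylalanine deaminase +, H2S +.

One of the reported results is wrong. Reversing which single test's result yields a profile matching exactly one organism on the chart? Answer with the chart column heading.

Lactose

As reported, no row in the chart matches all 8 reactions.
Reversing Motility → still no organism matches.
Reversing lysine decarboxylase → still no organism matches.
Reversing Citrate → still no organism matches.
Reversing MR → still no organism matches.
Reversing phenylalanine deaminase → still no organism matches.
Reversing Lactose (to -) → unique match: Proteus vulgaris.
Reversing ADH → still no organism matches.
Reversing H2S → still no organism matches.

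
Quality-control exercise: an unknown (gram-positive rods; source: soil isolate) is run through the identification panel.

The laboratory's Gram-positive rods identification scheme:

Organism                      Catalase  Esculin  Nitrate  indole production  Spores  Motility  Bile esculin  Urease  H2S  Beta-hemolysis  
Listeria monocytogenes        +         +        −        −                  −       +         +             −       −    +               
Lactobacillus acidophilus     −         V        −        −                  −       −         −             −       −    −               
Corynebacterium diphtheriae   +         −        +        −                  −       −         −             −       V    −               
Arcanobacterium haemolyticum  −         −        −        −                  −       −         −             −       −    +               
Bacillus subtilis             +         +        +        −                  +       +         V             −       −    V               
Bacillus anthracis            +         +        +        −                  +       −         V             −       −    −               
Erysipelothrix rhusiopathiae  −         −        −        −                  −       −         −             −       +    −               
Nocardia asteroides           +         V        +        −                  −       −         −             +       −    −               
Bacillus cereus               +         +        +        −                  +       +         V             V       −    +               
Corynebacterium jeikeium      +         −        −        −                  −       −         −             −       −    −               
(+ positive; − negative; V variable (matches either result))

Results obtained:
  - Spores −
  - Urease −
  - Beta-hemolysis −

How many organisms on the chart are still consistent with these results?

Beta-hemolysis −: excludes Listeria monocytogenes, Arcanobacterium haemolyticum, Bacillus cereus — 7 left.
Spores −: excludes Bacillus subtilis, Bacillus anthracis — 5 left.
Urease −: excludes Nocardia asteroides — 4 left.
Still consistent: Corynebacterium diphtheriae, Corynebacterium jeikeium, Erysipelothrix rhusiopathiae, Lactobacillus acidophilus.

4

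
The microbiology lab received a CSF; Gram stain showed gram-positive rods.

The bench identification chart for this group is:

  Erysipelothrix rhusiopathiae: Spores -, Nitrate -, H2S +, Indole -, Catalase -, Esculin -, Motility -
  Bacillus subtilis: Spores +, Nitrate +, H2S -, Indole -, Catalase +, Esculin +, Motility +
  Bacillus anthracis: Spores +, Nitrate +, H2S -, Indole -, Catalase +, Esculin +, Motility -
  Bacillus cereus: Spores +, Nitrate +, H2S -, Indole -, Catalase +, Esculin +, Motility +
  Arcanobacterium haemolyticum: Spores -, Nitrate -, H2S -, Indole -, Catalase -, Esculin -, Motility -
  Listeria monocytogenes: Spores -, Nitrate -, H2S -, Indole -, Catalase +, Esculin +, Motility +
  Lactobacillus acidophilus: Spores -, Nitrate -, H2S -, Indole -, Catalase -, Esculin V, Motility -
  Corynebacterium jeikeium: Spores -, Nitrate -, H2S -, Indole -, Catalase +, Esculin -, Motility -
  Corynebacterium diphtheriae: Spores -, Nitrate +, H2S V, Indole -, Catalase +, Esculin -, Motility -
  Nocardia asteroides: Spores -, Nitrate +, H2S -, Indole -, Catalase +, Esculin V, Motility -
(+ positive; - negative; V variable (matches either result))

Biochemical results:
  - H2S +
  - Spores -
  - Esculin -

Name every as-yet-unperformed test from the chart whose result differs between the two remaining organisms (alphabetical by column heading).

H2S +: excludes 8 organisms — 2 left.
Esculin -: all 2 remaining candidates are consistent.
Spores -: all 2 remaining candidates are consistent.
Two candidates remain: Corynebacterium diphtheriae and Erysipelothrix rhusiopathiae.
  Nitrate: Corynebacterium diphtheriae +, Erysipelothrix rhusiopathiae - — discriminates.
  Indole: - vs - — same for both, does not separate.
  Catalase: Corynebacterium diphtheriae +, Erysipelothrix rhusiopathiae - — discriminates.
  Motility: - vs - — same for both, does not separate.

Catalase, Nitrate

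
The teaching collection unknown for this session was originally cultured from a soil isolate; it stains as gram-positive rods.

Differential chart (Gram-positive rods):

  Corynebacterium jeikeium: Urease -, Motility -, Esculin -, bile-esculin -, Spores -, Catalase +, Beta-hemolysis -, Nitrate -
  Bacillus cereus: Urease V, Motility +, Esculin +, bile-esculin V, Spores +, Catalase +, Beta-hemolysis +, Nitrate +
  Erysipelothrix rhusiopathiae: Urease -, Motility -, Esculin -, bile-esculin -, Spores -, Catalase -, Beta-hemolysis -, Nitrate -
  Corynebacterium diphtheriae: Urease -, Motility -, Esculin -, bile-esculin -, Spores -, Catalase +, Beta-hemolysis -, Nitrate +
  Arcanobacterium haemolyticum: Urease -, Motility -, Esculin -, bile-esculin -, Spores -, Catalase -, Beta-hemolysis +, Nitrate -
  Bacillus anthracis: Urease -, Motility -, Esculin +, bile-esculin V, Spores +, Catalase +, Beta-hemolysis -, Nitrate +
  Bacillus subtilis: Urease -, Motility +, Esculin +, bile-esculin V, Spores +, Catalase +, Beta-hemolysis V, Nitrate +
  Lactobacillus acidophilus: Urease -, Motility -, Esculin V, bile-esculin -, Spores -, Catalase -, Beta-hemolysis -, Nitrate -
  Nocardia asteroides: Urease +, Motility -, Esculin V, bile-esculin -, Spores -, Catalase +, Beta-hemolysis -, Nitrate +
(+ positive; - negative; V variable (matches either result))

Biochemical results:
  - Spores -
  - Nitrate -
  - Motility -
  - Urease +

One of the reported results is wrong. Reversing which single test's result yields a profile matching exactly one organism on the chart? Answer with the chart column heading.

Nitrate

As reported, no row in the chart matches all 4 reactions.
Reversing Urease → 4 organisms match (not unique).
Reversing Motility → still no organism matches.
Reversing Nitrate (to +) → unique match: Nocardia asteroides.
Reversing Spores → still no organism matches.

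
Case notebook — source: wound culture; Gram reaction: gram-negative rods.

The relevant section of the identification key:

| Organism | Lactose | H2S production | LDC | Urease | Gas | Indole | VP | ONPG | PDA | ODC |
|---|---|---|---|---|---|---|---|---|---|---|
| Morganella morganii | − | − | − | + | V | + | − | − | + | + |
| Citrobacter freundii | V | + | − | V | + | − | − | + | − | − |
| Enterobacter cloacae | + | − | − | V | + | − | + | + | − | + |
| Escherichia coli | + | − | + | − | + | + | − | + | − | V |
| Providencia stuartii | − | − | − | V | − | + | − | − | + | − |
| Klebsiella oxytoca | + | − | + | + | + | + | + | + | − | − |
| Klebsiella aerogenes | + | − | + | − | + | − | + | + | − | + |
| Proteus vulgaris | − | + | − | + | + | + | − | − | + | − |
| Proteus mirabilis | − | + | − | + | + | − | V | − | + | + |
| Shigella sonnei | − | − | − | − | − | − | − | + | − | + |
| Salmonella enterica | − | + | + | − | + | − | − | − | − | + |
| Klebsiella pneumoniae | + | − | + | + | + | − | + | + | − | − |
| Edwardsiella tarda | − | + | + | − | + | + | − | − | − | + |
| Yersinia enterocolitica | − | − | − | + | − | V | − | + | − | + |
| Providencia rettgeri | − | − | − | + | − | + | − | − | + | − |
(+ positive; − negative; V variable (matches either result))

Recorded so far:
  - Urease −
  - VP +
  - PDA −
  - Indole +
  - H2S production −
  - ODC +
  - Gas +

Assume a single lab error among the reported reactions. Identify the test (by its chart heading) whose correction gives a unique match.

VP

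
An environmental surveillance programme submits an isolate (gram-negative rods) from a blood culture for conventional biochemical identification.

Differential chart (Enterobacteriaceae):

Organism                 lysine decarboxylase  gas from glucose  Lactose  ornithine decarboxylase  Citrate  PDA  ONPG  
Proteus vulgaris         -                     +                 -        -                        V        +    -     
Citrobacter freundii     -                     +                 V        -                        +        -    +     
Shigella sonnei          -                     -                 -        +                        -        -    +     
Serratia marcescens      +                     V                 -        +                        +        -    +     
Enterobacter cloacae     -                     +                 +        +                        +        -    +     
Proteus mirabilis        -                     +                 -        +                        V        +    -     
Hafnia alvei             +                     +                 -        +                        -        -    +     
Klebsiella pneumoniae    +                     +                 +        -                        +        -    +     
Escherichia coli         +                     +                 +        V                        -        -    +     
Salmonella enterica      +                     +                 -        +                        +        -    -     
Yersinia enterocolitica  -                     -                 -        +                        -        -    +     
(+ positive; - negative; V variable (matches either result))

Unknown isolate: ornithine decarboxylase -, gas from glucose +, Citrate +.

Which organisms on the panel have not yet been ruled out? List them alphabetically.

Citrate +: excludes Shigella sonnei, Hafnia alvei, Escherichia coli, Yersinia enterocolitica — 7 left.
ornithine decarboxylase -: excludes Serratia marcescens, Enterobacter cloacae, Proteus mirabilis, Salmonella enterica — 3 left.
gas from glucose +: all 3 remaining candidates are consistent.

Citrobacter freundii, Klebsiella pneumoniae, Proteus vulgaris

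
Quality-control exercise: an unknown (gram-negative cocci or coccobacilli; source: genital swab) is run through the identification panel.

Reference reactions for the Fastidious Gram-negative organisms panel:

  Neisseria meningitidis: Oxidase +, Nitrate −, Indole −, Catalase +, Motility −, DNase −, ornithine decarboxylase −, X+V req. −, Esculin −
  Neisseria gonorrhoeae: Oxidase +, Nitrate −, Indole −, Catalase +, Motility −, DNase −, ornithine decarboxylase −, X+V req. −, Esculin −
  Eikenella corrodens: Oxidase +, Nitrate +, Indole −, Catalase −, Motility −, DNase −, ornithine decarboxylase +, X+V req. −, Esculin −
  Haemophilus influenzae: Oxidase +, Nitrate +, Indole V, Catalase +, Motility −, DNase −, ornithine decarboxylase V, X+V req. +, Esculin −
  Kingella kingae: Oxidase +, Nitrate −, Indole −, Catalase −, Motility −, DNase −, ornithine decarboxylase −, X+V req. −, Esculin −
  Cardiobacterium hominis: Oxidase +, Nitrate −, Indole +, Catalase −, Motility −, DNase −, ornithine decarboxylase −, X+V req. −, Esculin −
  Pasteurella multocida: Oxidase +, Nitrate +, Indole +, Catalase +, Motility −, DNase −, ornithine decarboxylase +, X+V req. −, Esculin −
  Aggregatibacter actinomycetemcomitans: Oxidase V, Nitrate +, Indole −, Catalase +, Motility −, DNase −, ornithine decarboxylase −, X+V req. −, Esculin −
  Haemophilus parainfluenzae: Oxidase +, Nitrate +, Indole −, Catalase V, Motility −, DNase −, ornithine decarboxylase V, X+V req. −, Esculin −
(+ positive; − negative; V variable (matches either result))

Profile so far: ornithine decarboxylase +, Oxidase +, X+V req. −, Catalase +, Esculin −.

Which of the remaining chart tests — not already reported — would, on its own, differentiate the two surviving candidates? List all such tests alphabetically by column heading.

Indole

X+V req. −: excludes Haemophilus influenzae — 8 left.
ornithine decarboxylase +: excludes 5 organisms — 3 left.
Oxidase +: all 3 remaining candidates are consistent.
Esculin −: all 3 remaining candidates are consistent.
Catalase +: excludes Eikenella corrodens — 2 left.
Two candidates remain: Haemophilus parainfluenzae and Pasteurella multocida.
  Nitrate: + vs + — same for both, does not separate.
  Indole: Haemophilus parainfluenzae −, Pasteurella multocida + — discriminates.
  Motility: − vs − — same for both, does not separate.
  DNase: − vs − — same for both, does not separate.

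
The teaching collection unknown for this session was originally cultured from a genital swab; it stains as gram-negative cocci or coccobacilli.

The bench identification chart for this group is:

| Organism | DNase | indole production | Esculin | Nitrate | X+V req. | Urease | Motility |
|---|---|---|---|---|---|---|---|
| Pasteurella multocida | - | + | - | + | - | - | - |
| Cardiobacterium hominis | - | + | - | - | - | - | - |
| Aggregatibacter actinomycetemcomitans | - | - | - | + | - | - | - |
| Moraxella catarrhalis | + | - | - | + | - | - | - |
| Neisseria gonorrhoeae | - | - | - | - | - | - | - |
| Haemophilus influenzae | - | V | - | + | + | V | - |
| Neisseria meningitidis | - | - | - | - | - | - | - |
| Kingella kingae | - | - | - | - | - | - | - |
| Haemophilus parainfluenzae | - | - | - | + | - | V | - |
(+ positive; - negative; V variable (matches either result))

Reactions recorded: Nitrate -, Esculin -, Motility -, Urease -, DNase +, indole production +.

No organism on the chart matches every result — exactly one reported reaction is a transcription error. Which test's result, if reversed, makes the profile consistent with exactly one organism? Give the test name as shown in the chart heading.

DNase

As reported, no row in the chart matches all 6 reactions.
Reversing DNase (to -) → unique match: Cardiobacterium hominis.
Reversing Nitrate → still no organism matches.
Reversing indole production → still no organism matches.
Reversing Urease → still no organism matches.
Reversing Motility → still no organism matches.
Reversing Esculin → still no organism matches.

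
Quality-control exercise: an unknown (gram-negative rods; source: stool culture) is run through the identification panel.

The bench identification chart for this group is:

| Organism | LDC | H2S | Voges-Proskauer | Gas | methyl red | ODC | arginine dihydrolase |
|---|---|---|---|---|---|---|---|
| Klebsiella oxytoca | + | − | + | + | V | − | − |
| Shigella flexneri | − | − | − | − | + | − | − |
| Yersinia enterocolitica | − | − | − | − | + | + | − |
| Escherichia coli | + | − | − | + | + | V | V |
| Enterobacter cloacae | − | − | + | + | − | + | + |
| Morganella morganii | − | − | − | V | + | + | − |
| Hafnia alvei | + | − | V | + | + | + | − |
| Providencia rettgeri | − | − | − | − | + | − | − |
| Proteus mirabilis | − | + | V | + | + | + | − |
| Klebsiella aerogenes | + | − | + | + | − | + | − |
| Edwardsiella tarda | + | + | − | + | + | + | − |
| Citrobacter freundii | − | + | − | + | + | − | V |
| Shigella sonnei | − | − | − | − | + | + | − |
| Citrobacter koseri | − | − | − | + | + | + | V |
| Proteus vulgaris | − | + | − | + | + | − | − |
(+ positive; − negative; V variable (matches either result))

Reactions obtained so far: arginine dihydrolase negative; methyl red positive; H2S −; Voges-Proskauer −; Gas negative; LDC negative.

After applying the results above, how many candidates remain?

LDC −: excludes 5 organisms — 10 left.
Gas −: excludes 5 organisms — 5 left.
H2S −: all 5 remaining candidates are consistent.
Voges-Proskauer −: all 5 remaining candidates are consistent.
arginine dihydrolase −: all 5 remaining candidates are consistent.
methyl red +: all 5 remaining candidates are consistent.
Still consistent: Morganella morganii, Providencia rettgeri, Shigella flexneri, Shigella sonnei, Yersinia enterocolitica.

5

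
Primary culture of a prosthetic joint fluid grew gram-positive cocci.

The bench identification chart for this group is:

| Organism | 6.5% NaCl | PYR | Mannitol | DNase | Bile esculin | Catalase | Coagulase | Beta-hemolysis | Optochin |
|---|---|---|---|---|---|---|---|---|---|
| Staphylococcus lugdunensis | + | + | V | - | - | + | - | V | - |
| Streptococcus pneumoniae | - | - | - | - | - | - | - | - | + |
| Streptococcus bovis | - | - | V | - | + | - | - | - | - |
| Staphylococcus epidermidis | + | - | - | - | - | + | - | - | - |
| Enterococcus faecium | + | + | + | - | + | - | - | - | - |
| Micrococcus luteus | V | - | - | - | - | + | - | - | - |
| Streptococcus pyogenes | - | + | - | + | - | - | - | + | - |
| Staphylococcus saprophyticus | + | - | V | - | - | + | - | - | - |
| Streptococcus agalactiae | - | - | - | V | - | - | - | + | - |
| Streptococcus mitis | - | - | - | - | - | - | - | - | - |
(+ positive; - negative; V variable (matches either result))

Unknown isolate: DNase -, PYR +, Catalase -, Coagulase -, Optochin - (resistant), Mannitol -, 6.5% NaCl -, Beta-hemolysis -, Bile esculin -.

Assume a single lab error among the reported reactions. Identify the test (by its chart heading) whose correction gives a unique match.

PYR

As reported, no row in the chart matches all 9 reactions.
Reversing DNase → still no organism matches.
Reversing Mannitol → still no organism matches.
Reversing PYR (to -) → unique match: Streptococcus mitis.
Reversing Catalase → still no organism matches.
Reversing 6.5% NaCl → still no organism matches.
Reversing Optochin → still no organism matches.
Reversing Coagulase → still no organism matches.
Reversing Bile esculin → still no organism matches.
Reversing Beta-hemolysis → still no organism matches.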